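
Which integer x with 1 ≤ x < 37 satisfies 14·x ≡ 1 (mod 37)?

8

14·8 = 112 = 3·37 + 1, so 14⁻¹ ≡ 8 (mod 37).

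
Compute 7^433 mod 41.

29

Successive squares of 7 mod 41: 7^1≡7, 7^2≡8, 7^4≡23, 7^8≡37, 7^16≡16, 7^32≡10, 7^64≡18, 7^128≡37, 7^256≡16.
433 = 1 + 16 + 32 + 128 + 256, so 7^433 ≡ 7·16·10·37·16 ≡ 29 (mod 41).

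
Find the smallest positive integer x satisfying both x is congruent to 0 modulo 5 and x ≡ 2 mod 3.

5

Since 3·2 ≡ 1 (mod 5), take x = 2 + 3·((0−2)·2 mod 5) = 2 + 3·1 = 5.
Check: 5 mod 5 = 0, 5 mod 3 = 2.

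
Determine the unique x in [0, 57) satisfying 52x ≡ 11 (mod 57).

32

52⁻¹ ≡ 34 (mod 57) because 52·34 = 1768 = 31·57 + 1.
Multiplying both sides by 34: x ≡ 34·11 = 374 ≡ 32 (mod 57).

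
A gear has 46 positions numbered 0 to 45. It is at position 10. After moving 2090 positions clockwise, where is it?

2090 − 45·46 = 20, so 2090 ≡ 20 (mod 46).
(10 + 20) mod 46 = 30.

30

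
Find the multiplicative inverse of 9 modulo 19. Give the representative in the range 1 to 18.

19 = 2·9 + 1
9 = 9·1 + 0
Back-substituting gives 9·17 ≡ 1 (mod 19).

17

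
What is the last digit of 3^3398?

The units digit of 3^n cycles with period 4: 3, 9, 7, 1, …
3398 mod 4 = 2, so the last digit matches 3^2 = 9.

9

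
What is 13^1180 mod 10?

1

Powers of 3 mod 10 repeat with period 4: 3, 9, 7, 1.
1180 leaves remainder 0 on division by 4, so 13^1180 ends in 1.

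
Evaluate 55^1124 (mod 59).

Successive squares of 55 mod 59: 55^1≡55, 55^2≡16, 55^4≡20, 55^8≡46, 55^16≡51, 55^32≡5, 55^64≡25, 55^128≡35, 55^256≡45, 55^512≡19, 55^1024≡7.
Since 1124 = 4 + 32 + 64 + 1024 in binary, 55^1124 ≡ 20·5·25·7 ≡ 36 (mod 59).

36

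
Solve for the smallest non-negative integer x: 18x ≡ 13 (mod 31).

30

18⁻¹ ≡ 19 (mod 31) because 18·19 = 342 = 11·31 + 1.
Multiplying both sides by 19: x ≡ 19·13 = 247 ≡ 30 (mod 31).
Check: 18·30 = 540 = 17·31 + 13.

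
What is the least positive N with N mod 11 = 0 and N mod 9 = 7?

88

x ≡ 7 (mod 9) gives x ∈ {7, 16, 25, 34, 43, 52, 61, 70, …}.
The first of these with x mod 11 = 0 is 88.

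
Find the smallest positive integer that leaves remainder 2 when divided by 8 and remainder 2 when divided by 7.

2

x ≡ 2 (mod 7) gives x ∈ {2}.
The first of these with x mod 8 = 2 is 2.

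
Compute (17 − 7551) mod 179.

163

7551 − 42·179 = 33, so 7551 ≡ 33 (mod 179).
(17 − 33) mod 179 = 163.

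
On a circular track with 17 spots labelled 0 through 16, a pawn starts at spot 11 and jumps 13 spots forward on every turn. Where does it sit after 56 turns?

8

56·13 = 728.
728 − 42·17 = 14, so 728 ≡ 14 (mod 17).
(11 + 14) mod 17 = 8.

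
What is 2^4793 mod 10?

2

Last digits of 2^n: 2, 4, 8, 6 (period 4).
4793 leaves remainder 1 on division by 4, so 2^4793 ends in 2.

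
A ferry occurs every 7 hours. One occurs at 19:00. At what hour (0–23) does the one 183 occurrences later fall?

183·7 = 1281.
1281 = 53·24 + 9, so 1281 mod 24 = 9.
(19 + 9) mod 24 = 4.

4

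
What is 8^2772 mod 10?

6

Powers of 8 mod 10 repeat with period 4: 8, 4, 2, 6.
2772 leaves remainder 0 on division by 4, so 8^2772 ends in 6.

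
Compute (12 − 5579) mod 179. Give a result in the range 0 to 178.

5579 = 31·179 + 30, so 5579 mod 179 = 30.
(12 − 30) mod 179 = 161.

161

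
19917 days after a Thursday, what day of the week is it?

Saturday

19917 mod 7 = 2 (since 2845·7 = 19915).
Thursday + 2 days → Saturday.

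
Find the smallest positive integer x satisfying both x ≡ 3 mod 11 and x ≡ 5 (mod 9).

14

x ≡ 5 (mod 9) gives x ∈ {5, 14}.
The first of these with x mod 11 = 3 is 14.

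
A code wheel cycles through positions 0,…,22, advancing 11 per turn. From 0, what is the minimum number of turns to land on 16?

The inverse of 11 mod 23 is 21 (since 11·21 = 231 ≡ 1).
Multiplying both sides by 21: x ≡ 21·16 = 336 ≡ 14 (mod 23).

14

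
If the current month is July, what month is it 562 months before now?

Dividing 562 by 12 gives quotient 46 and remainder 10.
July − 10 months → September.

September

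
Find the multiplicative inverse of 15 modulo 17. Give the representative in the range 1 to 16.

15·8 = 120 = 7·17 + 1, so 15⁻¹ ≡ 8 (mod 17).

8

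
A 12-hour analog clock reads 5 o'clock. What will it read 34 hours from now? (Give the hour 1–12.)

34 = 2·12 + 10, so 34 mod 12 = 10.
5 + 10 → 3 on a 12-hour dial.

3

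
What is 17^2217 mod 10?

Powers of 7 mod 10 repeat with period 4: 7, 9, 3, 1.
2217 leaves remainder 1 on division by 4, so 17^2217 ends in 7.

7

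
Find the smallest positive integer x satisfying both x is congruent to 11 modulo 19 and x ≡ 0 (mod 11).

11

x ≡ 0 (mod 11) gives x ∈ {0, 11}.
The first of these with x mod 19 = 11 is 11.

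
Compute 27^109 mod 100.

Successive squares of 27 mod 100: 27^1≡27, 27^2≡29, 27^4≡41, 27^8≡81, 27^16≡61, 27^32≡21, 27^64≡41.
Since 109 = 1 + 4 + 8 + 32 + 64 in binary, 27^109 ≡ 27·41·81·21·41 ≡ 87 (mod 100).

87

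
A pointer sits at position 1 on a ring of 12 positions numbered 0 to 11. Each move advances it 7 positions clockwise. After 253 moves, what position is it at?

253·7 = 1771.
1771 − 147·12 = 7, so 1771 ≡ 7 (mod 12).
(1 + 7) mod 12 = 8.

8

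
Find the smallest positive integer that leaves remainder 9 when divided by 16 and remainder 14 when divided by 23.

313

Since 23·7 ≡ 1 (mod 16), take x = 14 + 23·((9−14)·7 mod 16) = 14 + 23·13 = 313.
Check: 313 mod 16 = 9, 313 mod 23 = 14.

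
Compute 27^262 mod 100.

29

Square-and-reduce mod 100: 27^1≡27, 27^2≡29, 27^4≡41, 27^8≡81, 27^16≡61, 27^32≡21, 27^64≡41, 27^128≡81, 27^256≡61.
262 = 2 + 4 + 256, so 27^262 ≡ 29·41·61 ≡ 29 (mod 100).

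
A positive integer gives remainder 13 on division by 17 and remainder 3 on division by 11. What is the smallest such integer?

x ≡ 3 (mod 11) gives x ∈ {3, 14, 25, 36, 47}.
The first of these with x mod 17 = 13 is 47.

47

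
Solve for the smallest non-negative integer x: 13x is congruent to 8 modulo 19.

13⁻¹ ≡ 3 (mod 19) because 13·3 = 39 = 2·19 + 1.
So x ≡ 3·8 = 24 ≡ 5 (mod 19).
Check: 13·5 = 65 = 3·19 + 8.

5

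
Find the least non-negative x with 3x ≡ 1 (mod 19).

The inverse of 3 mod 19 is 13 (since 3·13 = 39 ≡ 1).
Multiplying both sides by 13: x ≡ 13·1 = 13 ≡ 13 (mod 19).

13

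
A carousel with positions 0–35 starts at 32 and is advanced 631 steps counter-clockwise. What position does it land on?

13

631 mod 36 = 19 (since 17·36 = 612).
(32 − 19) mod 36 = 13.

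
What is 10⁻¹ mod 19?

10·2 = 20 = 1·19 + 1, so 10⁻¹ ≡ 2 (mod 19).

2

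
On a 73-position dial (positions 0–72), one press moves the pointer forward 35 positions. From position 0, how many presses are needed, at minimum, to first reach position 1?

35·48 = 1680 = 23·73 + 1, so 35⁻¹ ≡ 48 (mod 73).

48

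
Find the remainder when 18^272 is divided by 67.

Successive squares of 18 mod 67: 18^1≡18, 18^2≡56, 18^4≡54, 18^8≡35, 18^16≡19, 18^32≡26, 18^64≡6, 18^128≡36, 18^256≡23.
272 = 16 + 256, so 18^272 ≡ 19·23 ≡ 35 (mod 67).

35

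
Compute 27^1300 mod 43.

21

Square-and-reduce mod 43: 27^1≡27, 27^2≡41, 27^4≡4, 27^8≡16, 27^16≡41, 27^32≡4, 27^64≡16, 27^128≡41, 27^256≡4, 27^512≡16, 27^1024≡41.
1300 = 4 + 16 + 256 + 1024, so 27^1300 ≡ 4·41·4·41 ≡ 21 (mod 43).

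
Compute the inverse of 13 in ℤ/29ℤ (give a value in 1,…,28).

13·9 = 117 = 4·29 + 1, so 13⁻¹ ≡ 9 (mod 29).

9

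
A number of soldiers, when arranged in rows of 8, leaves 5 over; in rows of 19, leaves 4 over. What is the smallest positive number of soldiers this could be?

x ≡ 5 (mod 8) gives x ∈ {5, 13, 21, 29, 37, 45, 53, 61}.
The first of these with x mod 19 = 4 is 61.

61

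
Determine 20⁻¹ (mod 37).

13

37 = 1·20 + 17
20 = 1·17 + 3
17 = 5·3 + 2
3 = 1·2 + 1
2 = 2·1 + 0
Back-substituting gives 20·13 ≡ 1 (mod 37).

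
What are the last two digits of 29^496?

21

Square-and-reduce mod 100: 29^1≡29, 29^2≡41, 29^4≡81, 29^8≡61, 29^16≡21, 29^32≡41, 29^64≡81, 29^128≡61, 29^256≡21.
Since 496 = 16 + 32 + 64 + 128 + 256 in binary, 29^496 ≡ 21·41·81·61·21 ≡ 21 (mod 100).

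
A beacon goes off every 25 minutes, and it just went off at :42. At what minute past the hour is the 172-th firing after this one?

22

172·25 = 4300.
4300 − 71·60 = 40, so 4300 ≡ 40 (mod 60).
(42 + 40) mod 60 = 22.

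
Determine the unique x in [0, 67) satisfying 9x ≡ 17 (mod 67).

54

The inverse of 9 mod 67 is 15 (since 9·15 = 135 ≡ 1).
So x ≡ 15·17 = 255 ≡ 54 (mod 67).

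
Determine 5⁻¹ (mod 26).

26 = 5·5 + 1
5 = 5·1 + 0
Back-substituting gives 5·21 ≡ 1 (mod 26).

21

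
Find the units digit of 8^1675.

Last digits of 8^n: 8, 4, 2, 6 (period 4).
1675 mod 4 = 3, so the last digit matches 8^3 = 2.

2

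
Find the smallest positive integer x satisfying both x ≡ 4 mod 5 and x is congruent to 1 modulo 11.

x ≡ 4 (mod 5) gives x ∈ {4, 9, 14, 19, 24, 29, 34}.
The first of these with x mod 11 = 1 is 34.

34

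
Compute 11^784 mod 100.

41

By repeated squaring mod 100: 11^1≡11, 11^2≡21, 11^4≡41, 11^8≡81, 11^16≡61, 11^32≡21, 11^64≡41, 11^128≡81, 11^256≡61, 11^512≡21.
Since 784 = 16 + 256 + 512 in binary, 11^784 ≡ 61·61·21 ≡ 41 (mod 100).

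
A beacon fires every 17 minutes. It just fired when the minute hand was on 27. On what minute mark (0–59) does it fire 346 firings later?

346·17 = 5882.
5882 mod 60 = 2 (since 98·60 = 5880).
(27 + 2) mod 60 = 29.

29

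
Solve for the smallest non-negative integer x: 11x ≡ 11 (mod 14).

1

11⁻¹ ≡ 9 (mod 14) because 11·9 = 99 = 7·14 + 1.
So x ≡ 9·11 = 99 ≡ 1 (mod 14).
Check: 11·1 = 11 = 0·14 + 11.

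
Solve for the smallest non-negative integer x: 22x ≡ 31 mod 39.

28

22⁻¹ ≡ 16 (mod 39) because 22·16 = 352 = 9·39 + 1.
So x ≡ 16·31 = 496 ≡ 28 (mod 39).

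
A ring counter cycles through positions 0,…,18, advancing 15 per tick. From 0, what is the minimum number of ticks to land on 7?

3

15⁻¹ ≡ 14 (mod 19) because 15·14 = 210 = 11·19 + 1.
So x ≡ 14·7 = 98 ≡ 3 (mod 19).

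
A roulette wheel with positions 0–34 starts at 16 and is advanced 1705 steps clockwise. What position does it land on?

6

1705 mod 35 = 25 (since 48·35 = 1680).
(16 + 25) mod 35 = 6.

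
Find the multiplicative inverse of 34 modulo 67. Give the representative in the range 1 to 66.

2

34·2 = 68 = 1·67 + 1, so 34⁻¹ ≡ 2 (mod 67).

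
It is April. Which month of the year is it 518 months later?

518 − 43·12 = 2, so 518 ≡ 2 (mod 12).
April + 2 months → June.

June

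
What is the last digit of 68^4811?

2

The units digit of 68^n cycles with period 4: 8, 4, 2, 6, …
4811 leaves remainder 3 on division by 4, so 68^4811 ends in 2.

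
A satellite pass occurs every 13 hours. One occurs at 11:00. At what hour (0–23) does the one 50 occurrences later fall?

13

50·13 = 650.
650 mod 24 = 2 (since 27·24 = 648).
(11 + 2) mod 24 = 13.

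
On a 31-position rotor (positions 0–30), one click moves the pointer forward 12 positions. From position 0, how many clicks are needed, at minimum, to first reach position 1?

13

31 = 2·12 + 7
12 = 1·7 + 5
7 = 1·5 + 2
5 = 2·2 + 1
2 = 2·1 + 0
Back-substituting gives 12·13 ≡ 1 (mod 31).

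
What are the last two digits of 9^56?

41

Square-and-reduce mod 100: 9^1≡9, 9^2≡81, 9^4≡61, 9^8≡21, 9^16≡41, 9^32≡81.
Since 56 = 8 + 16 + 32 in binary, 9^56 ≡ 21·41·81 ≡ 41 (mod 100).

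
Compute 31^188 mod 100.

Successive squares of 31 mod 100: 31^1≡31, 31^2≡61, 31^4≡21, 31^8≡41, 31^16≡81, 31^32≡61, 31^64≡21, 31^128≡41.
188 = 4 + 8 + 16 + 32 + 128, so 31^188 ≡ 21·41·81·61·41 ≡ 41 (mod 100).

41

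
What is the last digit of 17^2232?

Powers of 7 mod 10 repeat with period 4: 7, 9, 3, 1.
2232 mod 4 = 0, so the last digit matches 7^4 = 1.

1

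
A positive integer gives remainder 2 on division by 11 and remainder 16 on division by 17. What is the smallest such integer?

Since 17·2 ≡ 1 (mod 11), take x = 16 + 17·((2−16)·2 mod 11) = 16 + 17·5 = 101.
Check: 101 mod 11 = 2, 101 mod 17 = 16.

101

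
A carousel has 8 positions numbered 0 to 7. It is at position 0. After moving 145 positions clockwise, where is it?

145 = 18·8 + 1, so 145 mod 8 = 1.
(0 + 1) mod 8 = 1.

1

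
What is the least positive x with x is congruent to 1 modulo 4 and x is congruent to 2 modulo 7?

9

x ≡ 1 (mod 4) gives x ∈ {1, 5, 9}.
The first of these with x mod 7 = 2 is 9.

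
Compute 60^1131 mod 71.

By repeated squaring mod 71: 60^1≡60, 60^2≡50, 60^4≡15, 60^8≡12, 60^16≡2, 60^32≡4, 60^64≡16, 60^128≡43, 60^256≡3, 60^512≡9, 60^1024≡10.
Since 1131 = 1 + 2 + 8 + 32 + 64 + 1024 in binary, 60^1131 ≡ 60·50·12·4·16·10 ≡ 3 (mod 71).

3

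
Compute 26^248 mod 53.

Square-and-reduce mod 53: 26^1≡26, 26^2≡40, 26^4≡10, 26^8≡47, 26^16≡36, 26^32≡24, 26^64≡46, 26^128≡49.
248 = 8 + 16 + 32 + 64 + 128, so 26^248 ≡ 47·36·24·46·49 ≡ 15 (mod 53).

15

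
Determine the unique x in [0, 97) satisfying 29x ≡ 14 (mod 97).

The inverse of 29 mod 97 is 87 (since 29·87 = 2523 ≡ 1).
Multiplying both sides by 87: x ≡ 87·14 = 1218 ≡ 54 (mod 97).
Check: 29·54 = 1566 = 16·97 + 14.

54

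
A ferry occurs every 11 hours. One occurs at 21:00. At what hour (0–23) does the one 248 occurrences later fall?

248·11 = 2728.
2728 = 113·24 + 16, so 2728 mod 24 = 16.
(21 + 16) mod 24 = 13.

13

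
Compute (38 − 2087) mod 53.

18

Dividing 2087 by 53 gives quotient 39 and remainder 20.
(38 − 20) mod 53 = 18.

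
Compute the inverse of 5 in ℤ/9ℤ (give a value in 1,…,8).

2

9 = 1·5 + 4
5 = 1·4 + 1
4 = 4·1 + 0
Back-substituting gives 5·2 ≡ 1 (mod 9).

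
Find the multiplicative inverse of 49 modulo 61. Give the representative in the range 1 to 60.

5

49·5 = 245 = 4·61 + 1, so 49⁻¹ ≡ 5 (mod 61).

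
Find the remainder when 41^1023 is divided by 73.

Successive squares of 41 mod 73: 41^1≡41, 41^2≡2, 41^4≡4, 41^8≡16, 41^16≡37, 41^32≡55, 41^64≡32, 41^128≡2, 41^256≡4, 41^512≡16.
1023 = 1 + 2 + 4 + 8 + 16 + 32 + 64 + 128 + 256 + 512, so 41^1023 ≡ 41·2·4·16·37·55·32·2·4·16 ≡ 65 (mod 73).

65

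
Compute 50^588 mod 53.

15

By repeated squaring mod 53: 50^1≡50, 50^2≡9, 50^4≡28, 50^8≡42, 50^16≡15, 50^32≡13, 50^64≡10, 50^128≡47, 50^256≡36, 50^512≡24.
Since 588 = 4 + 8 + 64 + 512 in binary, 50^588 ≡ 28·42·10·24 ≡ 15 (mod 53).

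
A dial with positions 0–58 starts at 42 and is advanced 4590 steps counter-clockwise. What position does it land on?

4590 = 77·59 + 47, so 4590 mod 59 = 47.
(42 − 47) mod 59 = 54.

54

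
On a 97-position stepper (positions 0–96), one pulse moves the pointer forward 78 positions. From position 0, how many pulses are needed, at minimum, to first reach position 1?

51

78·51 = 3978 = 41·97 + 1, so 78⁻¹ ≡ 51 (mod 97).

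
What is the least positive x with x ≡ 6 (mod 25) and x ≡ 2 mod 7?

x ≡ 2 (mod 7) gives x ∈ {2, 9, 16, 23, 30, 37, 44, 51, …}.
The first of these with x mod 25 = 6 is 156.

156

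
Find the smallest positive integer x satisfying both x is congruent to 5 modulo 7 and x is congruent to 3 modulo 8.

x ≡ 5 (mod 7) gives x ∈ {5, 12, 19}.
The first of these with x mod 8 = 3 is 19.

19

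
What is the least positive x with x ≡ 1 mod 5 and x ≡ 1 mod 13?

x ≡ 1 (mod 5) gives x ∈ {1}.
The first of these with x mod 13 = 1 is 1.

1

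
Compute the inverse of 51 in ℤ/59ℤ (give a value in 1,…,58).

51·22 = 1122 = 19·59 + 1, so 51⁻¹ ≡ 22 (mod 59).

22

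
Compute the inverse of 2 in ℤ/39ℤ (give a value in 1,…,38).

39 = 19·2 + 1
2 = 2·1 + 0
Back-substituting gives 2·20 ≡ 1 (mod 39).

20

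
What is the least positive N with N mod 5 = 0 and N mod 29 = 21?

Since 29·4 ≡ 1 (mod 5), take x = 21 + 29·((0−21)·4 mod 5) = 21 + 29·1 = 50.
Check: 50 mod 5 = 0, 50 mod 29 = 21.

50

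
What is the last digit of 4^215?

The units digit of 4^n cycles with period 2: 4, 6, …
215 leaves remainder 1 on division by 2, so 4^215 ends in 4.

4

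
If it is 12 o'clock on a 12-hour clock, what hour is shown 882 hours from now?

Dividing 882 by 12 gives quotient 73 and remainder 6.
12 + 6 → 6 on a 12-hour dial.

6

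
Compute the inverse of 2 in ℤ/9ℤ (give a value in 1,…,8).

9 = 4·2 + 1
2 = 2·1 + 0
Back-substituting gives 2·5 ≡ 1 (mod 9).

5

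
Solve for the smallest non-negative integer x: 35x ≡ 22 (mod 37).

26

The inverse of 35 mod 37 is 18 (since 35·18 = 630 ≡ 1).
So x ≡ 18·22 = 396 ≡ 26 (mod 37).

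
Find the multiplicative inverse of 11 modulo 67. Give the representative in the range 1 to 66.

61

11·61 = 671 = 10·67 + 1, so 11⁻¹ ≡ 61 (mod 67).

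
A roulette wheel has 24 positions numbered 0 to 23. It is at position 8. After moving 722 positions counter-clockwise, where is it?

722 mod 24 = 2 (since 30·24 = 720).
(8 − 2) mod 24 = 6.

6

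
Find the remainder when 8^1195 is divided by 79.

10

Square-and-reduce mod 79: 8^1≡8, 8^2≡64, 8^4≡67, 8^8≡65, 8^16≡38, 8^32≡22, 8^64≡10, 8^128≡21, 8^256≡46, 8^512≡62, 8^1024≡52.
Since 1195 = 1 + 2 + 8 + 32 + 128 + 1024 in binary, 8^1195 ≡ 8·64·65·22·21·52 ≡ 10 (mod 79).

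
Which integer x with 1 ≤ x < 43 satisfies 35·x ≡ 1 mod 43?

16

43 = 1·35 + 8
35 = 4·8 + 3
8 = 2·3 + 2
3 = 1·2 + 1
2 = 2·1 + 0
Back-substituting gives 35·16 ≡ 1 (mod 43).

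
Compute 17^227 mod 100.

By repeated squaring mod 100: 17^1≡17, 17^2≡89, 17^4≡21, 17^8≡41, 17^16≡81, 17^32≡61, 17^64≡21, 17^128≡41.
227 = 1 + 2 + 32 + 64 + 128, so 17^227 ≡ 17·89·61·21·41 ≡ 73 (mod 100).

73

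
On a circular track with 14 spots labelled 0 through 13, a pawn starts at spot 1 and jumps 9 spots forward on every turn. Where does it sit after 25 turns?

2

25·9 = 225.
225 − 16·14 = 1, so 225 ≡ 1 (mod 14).
(1 + 1) mod 14 = 2.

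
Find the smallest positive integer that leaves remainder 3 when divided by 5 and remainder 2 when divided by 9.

Since 9·4 ≡ 1 (mod 5), take x = 2 + 9·((3−2)·4 mod 5) = 2 + 9·4 = 38.
Check: 38 mod 5 = 3, 38 mod 9 = 2.

38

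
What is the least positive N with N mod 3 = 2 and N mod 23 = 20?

Since 23·2 ≡ 1 (mod 3), take x = 20 + 23·((2−20)·2 mod 3) = 20 + 23·0 = 20.
Check: 20 mod 3 = 2, 20 mod 23 = 20.

20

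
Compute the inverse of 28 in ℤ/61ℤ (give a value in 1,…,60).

61 = 2·28 + 5
28 = 5·5 + 3
5 = 1·3 + 2
3 = 1·2 + 1
2 = 2·1 + 0
Back-substituting gives 28·24 ≡ 1 (mod 61).

24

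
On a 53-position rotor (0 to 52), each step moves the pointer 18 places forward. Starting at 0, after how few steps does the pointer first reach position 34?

49

The inverse of 18 mod 53 is 3 (since 18·3 = 54 ≡ 1).
So x ≡ 3·34 = 102 ≡ 49 (mod 53).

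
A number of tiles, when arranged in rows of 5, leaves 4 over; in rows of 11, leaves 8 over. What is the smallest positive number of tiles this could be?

19

x ≡ 4 (mod 5) gives x ∈ {4, 9, 14, 19}.
The first of these with x mod 11 = 8 is 19.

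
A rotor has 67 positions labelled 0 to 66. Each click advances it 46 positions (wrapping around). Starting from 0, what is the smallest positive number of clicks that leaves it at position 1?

51

46·51 = 2346 = 35·67 + 1, so 46⁻¹ ≡ 51 (mod 67).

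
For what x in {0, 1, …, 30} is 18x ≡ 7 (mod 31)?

18⁻¹ ≡ 19 (mod 31) because 18·19 = 342 = 11·31 + 1.
So x ≡ 19·7 = 133 ≡ 9 (mod 31).
Check: 18·9 = 162 = 5·31 + 7.

9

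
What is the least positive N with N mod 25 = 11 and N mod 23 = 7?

x ≡ 7 (mod 23) gives x ∈ {7, 30, 53, 76, 99, 122, 145, 168, …}.
The first of these with x mod 25 = 11 is 536.

536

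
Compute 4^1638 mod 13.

1

Square-and-reduce mod 13: 4^1≡4, 4^2≡3, 4^4≡9, 4^8≡3, 4^16≡9, 4^32≡3, 4^64≡9, 4^128≡3, 4^256≡9, 4^512≡3, 4^1024≡9.
1638 = 2 + 4 + 32 + 64 + 512 + 1024, so 4^1638 ≡ 3·9·3·9·3·9 ≡ 1 (mod 13).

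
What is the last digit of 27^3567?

3

Powers of 7 mod 10 repeat with period 4: 7, 9, 3, 1.
3567 leaves remainder 3 on division by 4, so 27^3567 ends in 3.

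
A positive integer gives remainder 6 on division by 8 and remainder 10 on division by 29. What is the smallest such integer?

x ≡ 6 (mod 8) gives x ∈ {6, 14, 22, 30, 38, 46, 54, 62, …}.
The first of these with x mod 29 = 10 is 126.

126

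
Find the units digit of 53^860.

1

The units digit of 53^n cycles with period 4: 3, 9, 7, 1, …
860 mod 4 = 0, so the last digit matches 3^4 = 1.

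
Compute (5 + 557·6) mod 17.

557·6 = 3342.
Dividing 3342 by 17 gives quotient 196 and remainder 10.
(5 + 10) mod 17 = 15.

15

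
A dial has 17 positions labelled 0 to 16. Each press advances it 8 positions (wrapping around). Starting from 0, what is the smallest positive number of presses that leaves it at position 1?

15

8·15 = 120 = 7·17 + 1, so 8⁻¹ ≡ 15 (mod 17).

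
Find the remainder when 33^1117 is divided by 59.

Square-and-reduce mod 59: 33^1≡33, 33^2≡27, 33^4≡21, 33^8≡28, 33^16≡17, 33^32≡53, 33^64≡36, 33^128≡57, 33^256≡4, 33^512≡16, 33^1024≡20.
Since 1117 = 1 + 4 + 8 + 16 + 64 + 1024 in binary, 33^1117 ≡ 33·21·28·17·36·20 ≡ 47 (mod 59).

47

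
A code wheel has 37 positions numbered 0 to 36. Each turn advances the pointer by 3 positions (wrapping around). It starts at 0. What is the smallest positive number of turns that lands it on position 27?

The inverse of 3 mod 37 is 25 (since 3·25 = 75 ≡ 1).
So x ≡ 25·27 = 675 ≡ 9 (mod 37).
Check: 3·9 = 27 = 0·37 + 27.

9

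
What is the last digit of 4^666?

6

Last digits of 4^n: 4, 6 (period 2).
666 leaves remainder 0 on division by 2, so 4^666 ends in 6.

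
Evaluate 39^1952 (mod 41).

37

By repeated squaring mod 41: 39^1≡39, 39^2≡4, 39^4≡16, 39^8≡10, 39^16≡18, 39^32≡37, 39^64≡16, 39^128≡10, 39^256≡18, 39^512≡37, 39^1024≡16.
1952 = 32 + 128 + 256 + 512 + 1024, so 39^1952 ≡ 37·10·18·37·16 ≡ 37 (mod 41).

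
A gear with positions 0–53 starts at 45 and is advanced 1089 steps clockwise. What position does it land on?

0

1089 mod 54 = 9 (since 20·54 = 1080).
(45 + 9) mod 54 = 0.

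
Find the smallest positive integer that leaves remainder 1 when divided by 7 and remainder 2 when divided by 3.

x ≡ 2 (mod 3) gives x ∈ {2, 5, 8}.
The first of these with x mod 7 = 1 is 8.

8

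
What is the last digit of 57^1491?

Powers of 7 mod 10 repeat with period 4: 7, 9, 3, 1.
1491 leaves remainder 3 on division by 4, so 57^1491 ends in 3.

3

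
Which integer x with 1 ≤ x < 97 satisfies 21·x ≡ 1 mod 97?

97 = 4·21 + 13
21 = 1·13 + 8
13 = 1·8 + 5
8 = 1·5 + 3
5 = 1·3 + 2
3 = 1·2 + 1
2 = 2·1 + 0
Back-substituting gives 21·37 ≡ 1 (mod 97).

37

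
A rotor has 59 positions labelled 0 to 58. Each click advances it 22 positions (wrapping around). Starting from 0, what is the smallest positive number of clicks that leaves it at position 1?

51

22·51 = 1122 = 19·59 + 1, so 22⁻¹ ≡ 51 (mod 59).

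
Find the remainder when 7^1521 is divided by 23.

Successive squares of 7 mod 23: 7^1≡7, 7^2≡3, 7^4≡9, 7^8≡12, 7^16≡6, 7^32≡13, 7^64≡8, 7^128≡18, 7^256≡2, 7^512≡4, 7^1024≡16.
Since 1521 = 1 + 16 + 32 + 64 + 128 + 256 + 1024 in binary, 7^1521 ≡ 7·6·13·8·18·2·16 ≡ 21 (mod 23).

21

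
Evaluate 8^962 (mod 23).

16

By repeated squaring mod 23: 8^1≡8, 8^2≡18, 8^4≡2, 8^8≡4, 8^16≡16, 8^32≡3, 8^64≡9, 8^128≡12, 8^256≡6, 8^512≡13.
962 = 2 + 64 + 128 + 256 + 512, so 8^962 ≡ 18·9·12·6·13 ≡ 16 (mod 23).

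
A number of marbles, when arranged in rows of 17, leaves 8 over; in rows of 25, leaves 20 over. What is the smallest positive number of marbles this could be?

195

x ≡ 8 (mod 17) gives x ∈ {8, 25, 42, 59, 76, 93, 110, 127, …}.
The first of these with x mod 25 = 20 is 195.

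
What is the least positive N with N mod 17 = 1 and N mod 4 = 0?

52

x ≡ 0 (mod 4) gives x ∈ {0, 4, 8, 12, 16, 20, 24, 28, …}.
The first of these with x mod 17 = 1 is 52.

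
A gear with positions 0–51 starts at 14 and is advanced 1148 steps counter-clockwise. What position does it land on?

Dividing 1148 by 52 gives quotient 22 and remainder 4.
(14 − 4) mod 52 = 10.

10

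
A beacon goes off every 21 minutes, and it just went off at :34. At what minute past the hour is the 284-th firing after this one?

58

284·21 = 5964.
5964 = 99·60 + 24, so 5964 mod 60 = 24.
(34 + 24) mod 60 = 58.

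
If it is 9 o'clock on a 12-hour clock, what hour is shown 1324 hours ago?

1324 = 110·12 + 4, so 1324 mod 12 = 4.
9 − 4 → 5 on a 12-hour dial.

5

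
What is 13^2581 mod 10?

The units digit of 13^n cycles with period 4: 3, 9, 7, 1, …
2581 mod 4 = 1, so the last digit matches 3^1 = 3.

3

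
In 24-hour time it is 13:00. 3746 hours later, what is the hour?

15

3746 mod 24 = 2 (since 156·24 = 3744).
(13 + 2) mod 24 = 15.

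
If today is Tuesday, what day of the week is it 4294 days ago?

4294 = 613·7 + 3, so 4294 mod 7 = 3.
Tuesday − 3 days → Saturday.

Saturday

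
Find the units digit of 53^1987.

7

Last digits of 3^n: 3, 9, 7, 1 (period 4).
1987 leaves remainder 3 on division by 4, so 53^1987 ends in 7.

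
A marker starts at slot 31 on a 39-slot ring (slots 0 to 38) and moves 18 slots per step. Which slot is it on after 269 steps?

269·18 = 4842.
4842 mod 39 = 6 (since 124·39 = 4836).
(31 + 6) mod 39 = 37.

37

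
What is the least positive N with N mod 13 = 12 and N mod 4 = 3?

51

x ≡ 3 (mod 4) gives x ∈ {3, 7, 11, 15, 19, 23, 27, 31, …}.
The first of these with x mod 13 = 12 is 51.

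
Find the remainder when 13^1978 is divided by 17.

By repeated squaring mod 17: 13^1≡13, 13^2≡16, 13^4≡1, 13^8≡1, 13^16≡1, 13^32≡1, 13^64≡1, 13^128≡1, 13^256≡1, 13^512≡1, 13^1024≡1.
Since 1978 = 2 + 8 + 16 + 32 + 128 + 256 + 512 + 1024 in binary, 13^1978 ≡ 16·1·1·1·1·1·1·1 ≡ 16 (mod 17).

16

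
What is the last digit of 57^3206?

The units digit of 57^n cycles with period 4: 7, 9, 3, 1, …
3206 mod 4 = 2, so the last digit matches 7^2 = 9.

9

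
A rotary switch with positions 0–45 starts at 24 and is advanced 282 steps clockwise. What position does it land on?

30

Dividing 282 by 46 gives quotient 6 and remainder 6.
(24 + 6) mod 46 = 30.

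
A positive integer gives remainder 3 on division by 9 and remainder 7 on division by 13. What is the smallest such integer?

111

x ≡ 3 (mod 9) gives x ∈ {3, 12, 21, 30, 39, 48, 57, 66, …}.
The first of these with x mod 13 = 7 is 111.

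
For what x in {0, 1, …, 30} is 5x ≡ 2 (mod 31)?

5⁻¹ ≡ 25 (mod 31) because 5·25 = 125 = 4·31 + 1.
So x ≡ 25·2 = 50 ≡ 19 (mod 31).

19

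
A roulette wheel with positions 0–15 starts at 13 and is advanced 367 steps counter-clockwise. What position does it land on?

367 mod 16 = 15 (since 22·16 = 352).
(13 − 15) mod 16 = 14.

14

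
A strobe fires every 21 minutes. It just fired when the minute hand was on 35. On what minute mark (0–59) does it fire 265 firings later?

265·21 = 5565.
5565 − 92·60 = 45, so 5565 ≡ 45 (mod 60).
(35 + 45) mod 60 = 20.

20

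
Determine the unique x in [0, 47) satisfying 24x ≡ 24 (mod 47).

1

The inverse of 24 mod 47 is 2 (since 24·2 = 48 ≡ 1).
So x ≡ 2·24 = 48 ≡ 1 (mod 47).
Check: 24·1 = 24 = 0·47 + 24.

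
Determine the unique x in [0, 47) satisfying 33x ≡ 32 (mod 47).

33⁻¹ ≡ 10 (mod 47) because 33·10 = 330 = 7·47 + 1.
So x ≡ 10·32 = 320 ≡ 38 (mod 47).
Check: 33·38 = 1254 = 26·47 + 32.

38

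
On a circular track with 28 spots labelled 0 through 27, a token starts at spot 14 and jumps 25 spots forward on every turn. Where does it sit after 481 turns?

481·25 = 12025.
Dividing 12025 by 28 gives quotient 429 and remainder 13.
(14 + 13) mod 28 = 27.

27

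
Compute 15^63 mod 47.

29

Successive squares of 15 mod 47: 15^1≡15, 15^2≡37, 15^4≡6, 15^8≡36, 15^16≡27, 15^32≡24.
Since 63 = 1 + 2 + 4 + 8 + 16 + 32 in binary, 15^63 ≡ 15·37·6·36·27·24 ≡ 29 (mod 47).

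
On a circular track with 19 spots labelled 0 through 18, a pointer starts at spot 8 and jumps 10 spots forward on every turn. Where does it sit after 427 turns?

3

427·10 = 4270.
4270 = 224·19 + 14, so 4270 mod 19 = 14.
(8 + 14) mod 19 = 3.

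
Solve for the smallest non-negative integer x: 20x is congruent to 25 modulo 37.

20⁻¹ ≡ 13 (mod 37) because 20·13 = 260 = 7·37 + 1.
So x ≡ 13·25 = 325 ≡ 29 (mod 37).
Check: 20·29 = 580 = 15·37 + 25.

29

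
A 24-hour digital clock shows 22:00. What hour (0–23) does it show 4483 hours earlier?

4483 = 186·24 + 19, so 4483 mod 24 = 19.
(22 − 19) mod 24 = 3.

3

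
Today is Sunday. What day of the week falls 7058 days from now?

Tuesday

Dividing 7058 by 7 gives quotient 1008 and remainder 2.
Sunday + 2 days → Tuesday.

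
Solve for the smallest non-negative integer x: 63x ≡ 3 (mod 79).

64

63⁻¹ ≡ 74 (mod 79) because 63·74 = 4662 = 59·79 + 1.
So x ≡ 74·3 = 222 ≡ 64 (mod 79).
Check: 63·64 = 4032 = 51·79 + 3.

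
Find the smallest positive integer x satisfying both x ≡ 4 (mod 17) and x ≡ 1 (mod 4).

Since 4·13 ≡ 1 (mod 17), take x = 1 + 4·((4−1)·13 mod 17) = 1 + 4·5 = 21.
Check: 21 mod 17 = 4, 21 mod 4 = 1.

21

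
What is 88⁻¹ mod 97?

97 = 1·88 + 9
88 = 9·9 + 7
9 = 1·7 + 2
7 = 3·2 + 1
2 = 2·1 + 0
Back-substituting gives 88·43 ≡ 1 (mod 97).

43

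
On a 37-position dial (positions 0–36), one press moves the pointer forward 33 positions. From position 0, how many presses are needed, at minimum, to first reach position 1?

33·9 = 297 = 8·37 + 1, so 33⁻¹ ≡ 9 (mod 37).

9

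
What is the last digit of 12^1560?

Powers of 2 mod 10 repeat with period 4: 2, 4, 8, 6.
1560 mod 4 = 0, so the last digit matches 2^4 = 6.

6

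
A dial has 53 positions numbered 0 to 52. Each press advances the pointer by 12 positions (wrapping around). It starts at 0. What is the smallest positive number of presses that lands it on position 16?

19

The inverse of 12 mod 53 is 31 (since 12·31 = 372 ≡ 1).
Multiplying both sides by 31: x ≡ 31·16 = 496 ≡ 19 (mod 53).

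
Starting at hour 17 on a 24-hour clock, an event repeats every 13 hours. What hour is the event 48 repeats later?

48·13 = 624.
Dividing 624 by 24 gives quotient 26 and remainder 0.
(17 + 0) mod 24 = 17.

17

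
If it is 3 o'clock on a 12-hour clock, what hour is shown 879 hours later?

Dividing 879 by 12 gives quotient 73 and remainder 3.
3 + 3 → 6 on a 12-hour dial.

6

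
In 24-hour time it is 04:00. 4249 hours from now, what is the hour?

4249 = 177·24 + 1, so 4249 mod 24 = 1.
(4 + 1) mod 24 = 5.

5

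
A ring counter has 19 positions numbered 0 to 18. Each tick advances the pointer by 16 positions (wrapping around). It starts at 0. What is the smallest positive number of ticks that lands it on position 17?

7

16⁻¹ ≡ 6 (mod 19) because 16·6 = 96 = 5·19 + 1.
So x ≡ 6·17 = 102 ≡ 7 (mod 19).
Check: 16·7 = 112 = 5·19 + 17.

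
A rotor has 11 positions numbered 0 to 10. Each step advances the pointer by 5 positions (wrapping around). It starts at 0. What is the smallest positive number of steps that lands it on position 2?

7

The inverse of 5 mod 11 is 9 (since 5·9 = 45 ≡ 1).
So x ≡ 9·2 = 18 ≡ 7 (mod 11).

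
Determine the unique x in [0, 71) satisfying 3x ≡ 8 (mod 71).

The inverse of 3 mod 71 is 24 (since 3·24 = 72 ≡ 1).
So x ≡ 24·8 = 192 ≡ 50 (mod 71).

50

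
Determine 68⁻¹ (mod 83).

11

68·11 = 748 = 9·83 + 1, so 68⁻¹ ≡ 11 (mod 83).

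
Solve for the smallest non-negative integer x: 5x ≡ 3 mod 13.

5⁻¹ ≡ 8 (mod 13) because 5·8 = 40 = 3·13 + 1.
So x ≡ 8·3 = 24 ≡ 11 (mod 13).

11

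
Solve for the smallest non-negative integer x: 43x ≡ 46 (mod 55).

The inverse of 43 mod 55 is 32 (since 43·32 = 1376 ≡ 1).
Multiplying both sides by 32: x ≡ 32·46 = 1472 ≡ 42 (mod 55).

42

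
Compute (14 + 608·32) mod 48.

608·32 = 19456.
19456 = 405·48 + 16, so 19456 mod 48 = 16.
(14 + 16) mod 48 = 30.

30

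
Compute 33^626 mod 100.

Successive squares of 33 mod 100: 33^1≡33, 33^2≡89, 33^4≡21, 33^8≡41, 33^16≡81, 33^32≡61, 33^64≡21, 33^128≡41, 33^256≡81, 33^512≡61.
626 = 2 + 16 + 32 + 64 + 512, so 33^626 ≡ 89·81·61·21·61 ≡ 69 (mod 100).

69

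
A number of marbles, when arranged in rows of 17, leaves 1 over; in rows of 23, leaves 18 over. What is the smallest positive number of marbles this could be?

18

x ≡ 1 (mod 17) gives x ∈ {1, 18}.
The first of these with x mod 23 = 18 is 18.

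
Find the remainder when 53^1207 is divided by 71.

Successive squares of 53 mod 71: 53^1≡53, 53^2≡40, 53^4≡38, 53^8≡24, 53^16≡8, 53^32≡64, 53^64≡49, 53^128≡58, 53^256≡27, 53^512≡19, 53^1024≡6.
Since 1207 = 1 + 2 + 4 + 16 + 32 + 128 + 1024 in binary, 53^1207 ≡ 53·40·38·8·64·58·6 ≡ 69 (mod 71).

69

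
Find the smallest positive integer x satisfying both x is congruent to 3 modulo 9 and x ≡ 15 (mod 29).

102

Since 29·5 ≡ 1 (mod 9), take x = 15 + 29·((3−15)·5 mod 9) = 15 + 29·3 = 102.
Check: 102 mod 9 = 3, 102 mod 29 = 15.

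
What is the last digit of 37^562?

9

Powers of 7 mod 10 repeat with period 4: 7, 9, 3, 1.
562 leaves remainder 2 on division by 4, so 37^562 ends in 9.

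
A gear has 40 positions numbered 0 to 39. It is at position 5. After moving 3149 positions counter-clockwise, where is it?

Dividing 3149 by 40 gives quotient 78 and remainder 29.
(5 − 29) mod 40 = 16.

16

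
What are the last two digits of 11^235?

By repeated squaring mod 100: 11^1≡11, 11^2≡21, 11^4≡41, 11^8≡81, 11^16≡61, 11^32≡21, 11^64≡41, 11^128≡81.
Since 235 = 1 + 2 + 8 + 32 + 64 + 128 in binary, 11^235 ≡ 11·21·81·21·41·81 ≡ 51 (mod 100).

51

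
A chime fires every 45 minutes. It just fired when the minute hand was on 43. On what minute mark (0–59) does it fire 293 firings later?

293·45 = 13185.
13185 = 219·60 + 45, so 13185 mod 60 = 45.
(43 + 45) mod 60 = 28.

28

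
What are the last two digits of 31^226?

81

Successive squares of 31 mod 100: 31^1≡31, 31^2≡61, 31^4≡21, 31^8≡41, 31^16≡81, 31^32≡61, 31^64≡21, 31^128≡41.
226 = 2 + 32 + 64 + 128, so 31^226 ≡ 61·61·21·41 ≡ 81 (mod 100).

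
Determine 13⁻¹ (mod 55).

17

55 = 4·13 + 3
13 = 4·3 + 1
3 = 3·1 + 0
Back-substituting gives 13·17 ≡ 1 (mod 55).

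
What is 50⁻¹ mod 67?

63

67 = 1·50 + 17
50 = 2·17 + 16
17 = 1·16 + 1
16 = 16·1 + 0
Back-substituting gives 50·63 ≡ 1 (mod 67).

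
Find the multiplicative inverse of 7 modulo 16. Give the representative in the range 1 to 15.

7

7·7 = 49 = 3·16 + 1, so 7⁻¹ ≡ 7 (mod 16).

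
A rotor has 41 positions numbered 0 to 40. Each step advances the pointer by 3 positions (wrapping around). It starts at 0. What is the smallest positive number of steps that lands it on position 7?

16

3⁻¹ ≡ 14 (mod 41) because 3·14 = 42 = 1·41 + 1.
So x ≡ 14·7 = 98 ≡ 16 (mod 41).
Check: 3·16 = 48 = 1·41 + 7.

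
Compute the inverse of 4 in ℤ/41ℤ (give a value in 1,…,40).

31

41 = 10·4 + 1
4 = 4·1 + 0
Back-substituting gives 4·31 ≡ 1 (mod 41).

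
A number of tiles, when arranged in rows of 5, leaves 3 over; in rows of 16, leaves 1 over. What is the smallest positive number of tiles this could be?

33

x ≡ 3 (mod 5) gives x ∈ {3, 8, 13, 18, 23, 28, 33}.
The first of these with x mod 16 = 1 is 33.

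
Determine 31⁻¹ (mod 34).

11

31·11 = 341 = 10·34 + 1, so 31⁻¹ ≡ 11 (mod 34).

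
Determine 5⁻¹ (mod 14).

14 = 2·5 + 4
5 = 1·4 + 1
4 = 4·1 + 0
Back-substituting gives 5·3 ≡ 1 (mod 14).

3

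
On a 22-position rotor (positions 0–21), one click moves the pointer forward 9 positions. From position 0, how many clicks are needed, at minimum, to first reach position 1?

5

9·5 = 45 = 2·22 + 1, so 9⁻¹ ≡ 5 (mod 22).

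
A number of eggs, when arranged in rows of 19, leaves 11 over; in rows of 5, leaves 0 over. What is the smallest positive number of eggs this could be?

Since 5·4 ≡ 1 (mod 19), take x = 0 + 5·((11−0)·4 mod 19) = 0 + 5·6 = 30.
Check: 30 mod 19 = 11, 30 mod 5 = 0.

30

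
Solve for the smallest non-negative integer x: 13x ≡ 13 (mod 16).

13⁻¹ ≡ 5 (mod 16) because 13·5 = 65 = 4·16 + 1.
So x ≡ 5·13 = 65 ≡ 1 (mod 16).

1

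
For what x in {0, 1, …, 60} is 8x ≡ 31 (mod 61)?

42

The inverse of 8 mod 61 is 23 (since 8·23 = 184 ≡ 1).
So x ≡ 23·31 = 713 ≡ 42 (mod 61).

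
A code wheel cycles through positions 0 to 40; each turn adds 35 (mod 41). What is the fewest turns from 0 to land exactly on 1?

35·34 = 1190 = 29·41 + 1, so 35⁻¹ ≡ 34 (mod 41).

34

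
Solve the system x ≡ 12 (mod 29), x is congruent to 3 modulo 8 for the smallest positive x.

x ≡ 3 (mod 8) gives x ∈ {3, 11, 19, 27, 35, 43, 51, 59, …}.
The first of these with x mod 29 = 12 is 99.

99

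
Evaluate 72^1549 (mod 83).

43

By repeated squaring mod 83: 72^1≡72, 72^2≡38, 72^4≡33, 72^8≡10, 72^16≡17, 72^32≡40, 72^64≡23, 72^128≡31, 72^256≡48, 72^512≡63, 72^1024≡68.
Since 1549 = 1 + 4 + 8 + 512 + 1024 in binary, 72^1549 ≡ 72·33·10·63·68 ≡ 43 (mod 83).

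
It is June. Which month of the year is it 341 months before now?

January

341 = 28·12 + 5, so 341 mod 12 = 5.
June − 5 months → January.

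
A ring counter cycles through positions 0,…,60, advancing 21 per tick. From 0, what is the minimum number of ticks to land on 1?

The inverse of 21 mod 61 is 32 (since 21·32 = 672 ≡ 1).
So x ≡ 32·1 = 32 ≡ 32 (mod 61).

32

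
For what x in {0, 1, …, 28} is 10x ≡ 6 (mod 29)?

The inverse of 10 mod 29 is 3 (since 10·3 = 30 ≡ 1).
Multiplying both sides by 3: x ≡ 3·6 = 18 ≡ 18 (mod 29).
Check: 10·18 = 180 = 6·29 + 6.

18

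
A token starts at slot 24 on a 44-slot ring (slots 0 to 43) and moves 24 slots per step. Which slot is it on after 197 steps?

197·24 = 4728.
4728 mod 44 = 20 (since 107·44 = 4708).
(24 + 20) mod 44 = 0.

0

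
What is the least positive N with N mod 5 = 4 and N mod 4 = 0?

x ≡ 0 (mod 4) gives x ∈ {0, 4}.
The first of these with x mod 5 = 4 is 4.

4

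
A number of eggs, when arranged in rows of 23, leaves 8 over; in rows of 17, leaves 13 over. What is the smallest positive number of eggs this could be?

353

x ≡ 13 (mod 17) gives x ∈ {13, 30, 47, 64, 81, 98, 115, 132, …}.
The first of these with x mod 23 = 8 is 353.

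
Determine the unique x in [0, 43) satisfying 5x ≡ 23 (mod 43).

5⁻¹ ≡ 26 (mod 43) because 5·26 = 130 = 3·43 + 1.
Multiplying both sides by 26: x ≡ 26·23 = 598 ≡ 39 (mod 43).
Check: 5·39 = 195 = 4·43 + 23.

39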